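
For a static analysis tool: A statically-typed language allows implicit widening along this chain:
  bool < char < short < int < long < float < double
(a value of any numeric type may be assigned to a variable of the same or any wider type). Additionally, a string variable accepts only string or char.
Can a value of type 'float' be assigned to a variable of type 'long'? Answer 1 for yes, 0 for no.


Target variable type: long
Source value type: float
Numeric ranks: float=5, long=4
Widening allowed iff rank(source) <= rank(target): 5 <= 4? No
Result: 0

0


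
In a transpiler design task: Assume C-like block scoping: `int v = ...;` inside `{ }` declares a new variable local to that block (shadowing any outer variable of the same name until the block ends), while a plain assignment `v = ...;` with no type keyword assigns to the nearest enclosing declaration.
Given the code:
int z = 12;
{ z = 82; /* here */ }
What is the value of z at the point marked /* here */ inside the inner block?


Analyzing scoping rules:
Outer scope: declares z = 12
Inner block: 'z = 82;' has no type keyword, so it is an assignment to the outer z (no shadowing)
Inside the block, after the assignment -> 82
Result: 82

82


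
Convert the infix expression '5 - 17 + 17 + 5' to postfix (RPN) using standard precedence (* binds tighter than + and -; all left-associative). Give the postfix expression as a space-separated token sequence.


Applying the shunting-yard algorithm:
  Operand 5 -> output
  Push '-' onto operator stack -> op-stack: [-]
  Operand 17 -> output
  See '+' (prec 1); top '-' (prec 1) >= it -> pop '-' to output
  Push '+' onto operator stack -> op-stack: [+]
  Operand 17 -> output
  See '+' (prec 1); top '+' (prec 1) >= it -> pop '+' to output
  Push '+' onto operator stack -> op-stack: [+]
  Operand 5 -> output
  End of input: pop '+' to output
Postfix result: 5 17 - 17 + 5 +

5 17 - 17 + 5 +


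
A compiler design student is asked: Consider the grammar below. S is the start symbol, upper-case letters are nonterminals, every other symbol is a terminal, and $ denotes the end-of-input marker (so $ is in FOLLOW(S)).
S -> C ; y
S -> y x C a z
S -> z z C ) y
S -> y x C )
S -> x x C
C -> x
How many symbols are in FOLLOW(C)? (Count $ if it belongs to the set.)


S is the start symbol and does not occur in any rule body, so FOLLOW(S) = {$}.
Examining every occurrence of C in a rule body:
  S -> C ; y : C is followed by terminal ';' -> add ';'
  S -> y x C a z : C is followed by terminal 'a' -> add 'a'
  S -> z z C ) y : C is followed by terminal ')' -> add ')'
  S -> y x C ) : C is followed by terminal ')' -> add ')' (already in the set)
  S -> x x C : C is at the right end -> add FOLLOW(S) = {$}
  C -> x : C does not occur in the body -> contributes nothing
FOLLOW(C) = {), ;, a, $}
Count: 4

4


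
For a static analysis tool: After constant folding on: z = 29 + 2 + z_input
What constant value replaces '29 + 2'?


Identifying constant sub-expression:
  Original: z = 29 + 2 + z_input
  29 and 2 are both compile-time constants
  Evaluating: 29 + 2 = 31
  After folding: z = 31 + z_input

31


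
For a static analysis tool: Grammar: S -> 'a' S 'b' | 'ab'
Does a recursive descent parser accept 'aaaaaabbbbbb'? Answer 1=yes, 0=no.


Grammar accepts strings of the form a^n b^n (n >= 1)
Word: 'aaaaaabbbbbb'
Counting: 6 a's and 6 b's
Check: 6 == 6? Yes
Derivation (S -> aSb applied 5 time(s), then S -> ab): S => aSb => aaSbb => aaaSbbb => aaaaSbbbb => aaaaaSbbbbb => aaaaaabbbbbb
Accepted

1


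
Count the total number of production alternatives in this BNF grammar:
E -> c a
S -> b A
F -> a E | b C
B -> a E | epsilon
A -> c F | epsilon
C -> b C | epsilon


Counting alternatives per rule:
  E: 1 alternative(s)
  S: 1 alternative(s)
  F: 2 alternative(s)
  B: 2 alternative(s)
  A: 2 alternative(s)
  C: 2 alternative(s)
Sum: 1 + 1 + 2 + 2 + 2 + 2 = 10

10


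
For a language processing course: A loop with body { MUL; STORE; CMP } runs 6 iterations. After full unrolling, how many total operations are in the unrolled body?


Loop body operations: MUL, STORE, CMP (3 ops per iteration)
Unrolling 6 iterations:
  Iteration 1: MUL, STORE, CMP (3 ops)
  Iteration 2: MUL, STORE, CMP (3 ops)
  Iteration 3: MUL, STORE, CMP (3 ops)
  Iteration 4: MUL, STORE, CMP (3 ops)
  Iteration 5: MUL, STORE, CMP (3 ops)
  Iteration 6: MUL, STORE, CMP (3 ops)
Total: 6 iterations * 3 ops/iter = 18 operations

18


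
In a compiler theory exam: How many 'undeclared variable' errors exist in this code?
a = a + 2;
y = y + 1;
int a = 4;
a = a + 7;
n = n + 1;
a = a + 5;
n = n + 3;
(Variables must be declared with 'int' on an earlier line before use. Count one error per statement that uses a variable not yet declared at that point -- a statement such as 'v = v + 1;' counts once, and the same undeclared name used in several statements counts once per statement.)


Scanning code line by line:
  Line 1: use 'a' -> ERROR (undeclared)
  Line 2: use 'y' -> ERROR (undeclared)
  Line 3: declare 'a' -> declared = ['a']
  Line 4: use 'a' -> OK (declared)
  Line 5: use 'n' -> ERROR (undeclared)
  Line 6: use 'a' -> OK (declared)
  Line 7: use 'n' -> ERROR (undeclared)
Total undeclared variable errors: 4

4


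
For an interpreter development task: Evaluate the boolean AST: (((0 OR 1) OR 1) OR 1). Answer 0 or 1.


Step 1: Evaluate inner node
  0 OR 1 = 1
Step 2: Evaluate next node
  1 OR 1 = 1
Step 3: Evaluate root node
  1 OR 1 = 1

1


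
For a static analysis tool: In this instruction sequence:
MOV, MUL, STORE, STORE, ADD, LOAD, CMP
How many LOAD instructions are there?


Scanning instruction sequence for LOAD:
  Position 1: MOV
  Position 2: MUL
  Position 3: STORE
  Position 4: STORE
  Position 5: ADD
  Position 6: LOAD <- MATCH
  Position 7: CMP
Matches at positions: [6]
Total LOAD count: 1

1


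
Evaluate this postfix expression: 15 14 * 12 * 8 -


Processing tokens left to right:
Push 15, Push 14
Pop 15 and 14, compute 15 * 14 = 210, push 210
Push 12
Pop 210 and 12, compute 210 * 12 = 2520, push 2520
Push 8
Pop 2520 and 8, compute 2520 - 8 = 2512, push 2512
Stack result: 2512

2512


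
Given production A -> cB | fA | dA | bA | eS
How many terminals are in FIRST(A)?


Production: A -> cB | fA | dA | bA | eS
Examining each alternative for leading terminals:
  A -> cB : first terminal = 'c'
  A -> fA : first terminal = 'f'
  A -> dA : first terminal = 'd'
  A -> bA : first terminal = 'b'
  A -> eS : first terminal = 'e'
FIRST(A) = {b, c, d, e, f}
Count: 5

5


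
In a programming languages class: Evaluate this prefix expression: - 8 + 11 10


Parsing prefix expression: - 8 + 11 10
Step 1: Innermost operation '+ 11 10'
  11 + 10 = 21
Step 2: Outer operation '- 8 [21]'
  8 - 21 = -13

-13


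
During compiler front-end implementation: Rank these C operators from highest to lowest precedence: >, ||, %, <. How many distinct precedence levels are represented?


Looking up precedence for each operator:
  > -> precedence 4
  || -> precedence 1
  % -> precedence 6
  < -> precedence 4
Sorted highest to lowest: %, >, <, ||
Distinct precedence values: [6, 4, 1]
Number of distinct levels: 3

3


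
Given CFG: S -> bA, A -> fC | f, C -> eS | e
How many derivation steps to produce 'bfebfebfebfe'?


Grammar: S -> bA, A -> fC | f, C -> eS | e
Deriving 'bfebfebfebfe':
Step 1: S -> bA => bA
Step 2: A -> fC => bfC
Step 3: C -> eS => bfeS
Step 4: S -> bA => bfebA
Step 5: A -> fC => bfebfC
Step 6: C -> eS => bfebfeS
Step 7: S -> bA => bfebfebA
Step 8: A -> fC => bfebfebfC
Step 9: C -> eS => bfebfebfeS
Step 10: S -> bA => bfebfebfebA
Step 11: A -> fC => bfebfebfebfC
Step 12: C -> e => bfebfebfebfe
Total derivation steps: 12

12


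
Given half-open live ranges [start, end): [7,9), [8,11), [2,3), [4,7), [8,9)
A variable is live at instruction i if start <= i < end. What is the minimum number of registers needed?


Live ranges:
  Var0: [7, 9)
  Var1: [8, 11)
  Var2: [2, 3)
  Var3: [4, 7)
  Var4: [8, 9)
Sweep-line events (position, delta, active):
  pos=2 start -> active=1
  pos=3 end -> active=0
  pos=4 start -> active=1
  pos=7 end -> active=0
  pos=7 start -> active=1
  pos=8 start -> active=2
  pos=8 start -> active=3
  pos=9 end -> active=2
  pos=9 end -> active=1
  pos=11 end -> active=0
Maximum simultaneous active: 3
Minimum registers needed: 3

3


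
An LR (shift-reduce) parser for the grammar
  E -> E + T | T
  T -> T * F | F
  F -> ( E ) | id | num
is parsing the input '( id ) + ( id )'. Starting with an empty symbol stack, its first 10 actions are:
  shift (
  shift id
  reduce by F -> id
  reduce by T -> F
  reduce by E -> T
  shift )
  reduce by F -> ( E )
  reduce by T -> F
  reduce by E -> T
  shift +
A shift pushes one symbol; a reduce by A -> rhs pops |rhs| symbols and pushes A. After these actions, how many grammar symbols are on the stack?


Tracking the symbol stack through each action:
  Action 1: shift '(' : push -> stack = [(] (size 1)
  Action 2: shift 'id' : push -> stack = [(, id] (size 2)
  Action 3: reduce by F -> id : pop 1, push F -> stack = [(, F] (size 2)
  Action 4: reduce by T -> F : pop 1, push T -> stack = [(, T] (size 2)
  Action 5: reduce by E -> T : pop 1, push E -> stack = [(, E] (size 2)
  Action 6: shift ')' : push -> stack = [(, E, )] (size 3)
  Action 7: reduce by F -> ( E ) : pop 3, push F -> stack = [F] (size 1)
  Action 8: reduce by T -> F : pop 1, push T -> stack = [T] (size 1)
  Action 9: reduce by E -> T : pop 1, push E -> stack = [E] (size 1)
  Action 10: shift '+' : push -> stack = [E, +] (size 2)
Final stack size: 2

2


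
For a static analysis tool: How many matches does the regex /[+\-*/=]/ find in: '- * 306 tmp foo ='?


Pattern: /[+\-*/=]/ (operators)
Input: '- * 306 tmp foo ='
Scanning for matches:
  Match 1: '-'
  Match 2: '*'
  Match 3: '='
Total matches: 3

3


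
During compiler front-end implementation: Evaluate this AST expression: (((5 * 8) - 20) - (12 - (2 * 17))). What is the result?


Expression: (((5 * 8) - 20) - (12 - (2 * 17)))
Evaluating step by step:
  5 * 8 = 40
  40 - 20 = 20
  2 * 17 = 34
  12 - 34 = -22
  20 - -22 = 42
Result: 42

42


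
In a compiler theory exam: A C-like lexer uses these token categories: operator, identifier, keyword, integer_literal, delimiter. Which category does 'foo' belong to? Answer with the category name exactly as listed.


Token: 'foo'
Checking categories:
  identifier: YES
  integer_literal: no
  operator: no
  keyword: no
  delimiter: no
Category: identifier

identifier


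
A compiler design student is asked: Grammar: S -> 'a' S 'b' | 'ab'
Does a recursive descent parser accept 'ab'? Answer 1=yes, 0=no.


Grammar accepts strings of the form a^n b^n (n >= 1)
Word: 'ab'
Counting: 1 a's and 1 b's
Check: 1 == 1? Yes
Derivation (S -> aSb applied 0 time(s), then S -> ab): S => ab
Accepted

1


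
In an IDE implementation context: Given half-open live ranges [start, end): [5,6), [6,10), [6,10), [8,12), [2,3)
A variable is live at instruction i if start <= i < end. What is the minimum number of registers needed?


Live ranges:
  Var0: [5, 6)
  Var1: [6, 10)
  Var2: [6, 10)
  Var3: [8, 12)
  Var4: [2, 3)
Sweep-line events (position, delta, active):
  pos=2 start -> active=1
  pos=3 end -> active=0
  pos=5 start -> active=1
  pos=6 end -> active=0
  pos=6 start -> active=1
  pos=6 start -> active=2
  pos=8 start -> active=3
  pos=10 end -> active=2
  pos=10 end -> active=1
  pos=12 end -> active=0
Maximum simultaneous active: 3
Minimum registers needed: 3

3


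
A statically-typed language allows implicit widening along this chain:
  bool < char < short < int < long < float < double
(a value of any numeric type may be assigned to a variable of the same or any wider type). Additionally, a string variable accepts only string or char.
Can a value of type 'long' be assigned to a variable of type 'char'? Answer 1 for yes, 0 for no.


Target variable type: char
Source value type: long
Numeric ranks: long=4, char=1
Widening allowed iff rank(source) <= rank(target): 4 <= 1? No
Result: 0

0


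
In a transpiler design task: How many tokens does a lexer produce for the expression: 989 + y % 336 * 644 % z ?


Scanning '989 + y % 336 * 644 % z'
Token 1: '989' -> integer_literal
Token 2: '+' -> operator
Token 3: 'y' -> identifier
Token 4: '%' -> operator
Token 5: '336' -> integer_literal
Token 6: '*' -> operator
Token 7: '644' -> integer_literal
Token 8: '%' -> operator
Token 9: 'z' -> identifier
Total tokens: 9

9


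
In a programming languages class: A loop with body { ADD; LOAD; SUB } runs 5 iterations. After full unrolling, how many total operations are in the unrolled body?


Loop body operations: ADD, LOAD, SUB (3 ops per iteration)
Unrolling 5 iterations:
  Iteration 1: ADD, LOAD, SUB (3 ops)
  Iteration 2: ADD, LOAD, SUB (3 ops)
  Iteration 3: ADD, LOAD, SUB (3 ops)
  Iteration 4: ADD, LOAD, SUB (3 ops)
  Iteration 5: ADD, LOAD, SUB (3 ops)
Total: 5 iterations * 3 ops/iter = 15 operations

15


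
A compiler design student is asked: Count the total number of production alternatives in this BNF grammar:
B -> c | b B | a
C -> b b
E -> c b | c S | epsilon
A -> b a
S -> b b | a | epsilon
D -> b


Counting alternatives per rule:
  B: 3 alternative(s)
  C: 1 alternative(s)
  E: 3 alternative(s)
  A: 1 alternative(s)
  S: 3 alternative(s)
  D: 1 alternative(s)
Sum: 3 + 1 + 3 + 1 + 3 + 1 = 12

12


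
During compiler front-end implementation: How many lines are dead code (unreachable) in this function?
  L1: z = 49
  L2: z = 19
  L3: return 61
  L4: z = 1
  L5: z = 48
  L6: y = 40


Analyzing control flow:
  L1: reachable (before return)
  L2: reachable (before return)
  L3: reachable (return statement)
  L4: DEAD (after return at L3)
  L5: DEAD (after return at L3)
  L6: DEAD (after return at L3)
Return at L3, total lines = 6
Dead lines: L4 through L6
Count: 3

3


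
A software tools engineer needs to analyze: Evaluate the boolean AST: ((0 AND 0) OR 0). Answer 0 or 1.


Step 1: Evaluate inner node
  0 AND 0 = 0
Step 2: Evaluate root node
  0 OR 0 = 0

0


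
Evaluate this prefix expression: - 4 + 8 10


Parsing prefix expression: - 4 + 8 10
Step 1: Innermost operation '+ 8 10'
  8 + 10 = 18
Step 2: Outer operation '- 4 [18]'
  4 - 18 = -14

-14


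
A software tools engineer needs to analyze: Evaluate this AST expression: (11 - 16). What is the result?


Expression: (11 - 16)
Evaluating step by step:
  11 - 16 = -5
Result: -5

-5


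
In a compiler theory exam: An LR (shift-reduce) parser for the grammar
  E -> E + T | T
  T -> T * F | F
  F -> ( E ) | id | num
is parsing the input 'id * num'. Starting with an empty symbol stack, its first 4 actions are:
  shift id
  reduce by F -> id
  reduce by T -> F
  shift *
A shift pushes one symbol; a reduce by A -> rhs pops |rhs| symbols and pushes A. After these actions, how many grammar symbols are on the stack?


Tracking the symbol stack through each action:
  Action 1: shift 'id' : push -> stack = [id] (size 1)
  Action 2: reduce by F -> id : pop 1, push F -> stack = [F] (size 1)
  Action 3: reduce by T -> F : pop 1, push T -> stack = [T] (size 1)
  Action 4: shift '*' : push -> stack = [T, *] (size 2)
Final stack size: 2

2


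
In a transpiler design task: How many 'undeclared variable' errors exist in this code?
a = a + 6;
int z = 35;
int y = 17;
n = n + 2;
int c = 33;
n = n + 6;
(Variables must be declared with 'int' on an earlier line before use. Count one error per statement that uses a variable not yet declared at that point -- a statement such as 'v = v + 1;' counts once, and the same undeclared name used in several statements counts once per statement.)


Scanning code line by line:
  Line 1: use 'a' -> ERROR (undeclared)
  Line 2: declare 'z' -> declared = ['z']
  Line 3: declare 'y' -> declared = ['y', 'z']
  Line 4: use 'n' -> ERROR (undeclared)
  Line 5: declare 'c' -> declared = ['c', 'y', 'z']
  Line 6: use 'n' -> ERROR (undeclared)
Total undeclared variable errors: 3

3


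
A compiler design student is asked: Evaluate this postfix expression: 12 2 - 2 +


Processing tokens left to right:
Push 12, Push 2
Pop 12 and 2, compute 12 - 2 = 10, push 10
Push 2
Pop 10 and 2, compute 10 + 2 = 12, push 12
Stack result: 12

12


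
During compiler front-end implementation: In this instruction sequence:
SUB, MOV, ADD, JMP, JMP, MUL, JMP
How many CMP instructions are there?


Scanning instruction sequence for CMP:
  Position 1: SUB
  Position 2: MOV
  Position 3: ADD
  Position 4: JMP
  Position 5: JMP
  Position 6: MUL
  Position 7: JMP
Matches at positions: []
Total CMP count: 0

0


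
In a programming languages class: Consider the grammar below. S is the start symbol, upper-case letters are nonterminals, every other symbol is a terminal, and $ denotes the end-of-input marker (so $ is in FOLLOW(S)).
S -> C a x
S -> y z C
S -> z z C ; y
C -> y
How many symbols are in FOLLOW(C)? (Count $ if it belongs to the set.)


S is the start symbol and does not occur in any rule body, so FOLLOW(S) = {$}.
Examining every occurrence of C in a rule body:
  S -> C a x : C is followed by terminal 'a' -> add 'a'
  S -> y z C : C is at the right end -> add FOLLOW(S) = {$}
  S -> z z C ; y : C is followed by terminal ';' -> add ';'
  C -> y : C does not occur in the body -> contributes nothing
FOLLOW(C) = {;, a, $}
Count: 3

3


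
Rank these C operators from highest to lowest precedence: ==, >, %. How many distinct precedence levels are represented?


Looking up precedence for each operator:
  == -> precedence 3
  > -> precedence 4
  % -> precedence 6
Sorted highest to lowest: %, >, ==
Distinct precedence values: [6, 4, 3]
Number of distinct levels: 3

3


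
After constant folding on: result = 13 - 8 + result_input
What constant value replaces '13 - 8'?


Identifying constant sub-expression:
  Original: result = 13 - 8 + result_input
  13 and 8 are both compile-time constants
  Evaluating: 13 - 8 = 5
  After folding: result = 5 + result_input

5


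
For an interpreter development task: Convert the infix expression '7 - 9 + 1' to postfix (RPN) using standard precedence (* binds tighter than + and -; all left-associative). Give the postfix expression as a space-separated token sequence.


Applying the shunting-yard algorithm:
  Operand 7 -> output
  Push '-' onto operator stack -> op-stack: [-]
  Operand 9 -> output
  See '+' (prec 1); top '-' (prec 1) >= it -> pop '-' to output
  Push '+' onto operator stack -> op-stack: [+]
  Operand 1 -> output
  End of input: pop '+' to output
Postfix result: 7 9 - 1 +

7 9 - 1 +


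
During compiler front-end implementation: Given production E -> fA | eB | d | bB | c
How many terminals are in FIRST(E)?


Production: E -> fA | eB | d | bB | c
Examining each alternative for leading terminals:
  E -> fA : first terminal = 'f'
  E -> eB : first terminal = 'e'
  E -> d : first terminal = 'd'
  E -> bB : first terminal = 'b'
  E -> c : first terminal = 'c'
FIRST(E) = {b, c, d, e, f}
Count: 5

5


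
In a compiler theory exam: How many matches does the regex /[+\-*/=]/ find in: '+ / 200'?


Pattern: /[+\-*/=]/ (operators)
Input: '+ / 200'
Scanning for matches:
  Match 1: '+'
  Match 2: '/'
Total matches: 2

2


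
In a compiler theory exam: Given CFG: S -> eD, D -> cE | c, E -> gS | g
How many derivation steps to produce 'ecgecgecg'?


Grammar: S -> eD, D -> cE | c, E -> gS | g
Deriving 'ecgecgecg':
Step 1: S -> eD => eD
Step 2: D -> cE => ecE
Step 3: E -> gS => ecgS
Step 4: S -> eD => ecgeD
Step 5: D -> cE => ecgecE
Step 6: E -> gS => ecgecgS
Step 7: S -> eD => ecgecgeD
Step 8: D -> cE => ecgecgecE
Step 9: E -> g => ecgecgecg
Total derivation steps: 9

9


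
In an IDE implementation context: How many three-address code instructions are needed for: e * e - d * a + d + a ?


Expression: e * e - d * a + d + a
Generating three-address code (respecting * over +/- precedence):
  Instruction 1: t1 = e * e
  Instruction 2: t2 = d * a
  Instruction 3: t3 = t1 - t2
  Instruction 4: t4 = t3 + d
  Instruction 5: t5 = t4 + a
Total instructions: 5

5


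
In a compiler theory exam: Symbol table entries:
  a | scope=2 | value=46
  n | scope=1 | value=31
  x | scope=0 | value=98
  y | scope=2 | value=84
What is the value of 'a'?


Searching symbol table for 'a':
  a | scope=2 | value=46 <- MATCH
  n | scope=1 | value=31
  x | scope=0 | value=98
  y | scope=2 | value=84
Found 'a' at scope 2 with value 46

46


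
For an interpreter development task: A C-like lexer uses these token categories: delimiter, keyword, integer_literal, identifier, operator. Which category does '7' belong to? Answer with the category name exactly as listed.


Token: '7'
Checking categories:
  identifier: no
  integer_literal: YES
  operator: no
  keyword: no
  delimiter: no
Category: integer_literal

integer_literal


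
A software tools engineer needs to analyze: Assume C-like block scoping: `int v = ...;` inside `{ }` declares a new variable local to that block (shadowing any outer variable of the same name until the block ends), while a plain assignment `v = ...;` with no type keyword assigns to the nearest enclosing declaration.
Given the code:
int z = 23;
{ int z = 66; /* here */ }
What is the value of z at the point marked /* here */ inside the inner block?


Analyzing scoping rules:
Outer scope: declares z = 23
Inner block: 'int z = 66;' declares a NEW z that shadows the outer one
Inside the block the inner declaration is in scope -> 66
Result: 66

66


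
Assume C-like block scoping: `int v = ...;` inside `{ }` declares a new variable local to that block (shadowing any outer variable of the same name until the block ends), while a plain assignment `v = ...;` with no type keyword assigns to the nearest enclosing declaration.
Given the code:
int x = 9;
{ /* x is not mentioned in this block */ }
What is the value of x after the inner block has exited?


Analyzing scoping rules:
Outer scope: declares x = 9
Inner block: x is neither redeclared nor assigned -> unchanged
After the block -> 9
Result: 9

9


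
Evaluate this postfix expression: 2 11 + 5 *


Processing tokens left to right:
Push 2, Push 11
Pop 2 and 11, compute 2 + 11 = 13, push 13
Push 5
Pop 13 and 5, compute 13 * 5 = 65, push 65
Stack result: 65

65


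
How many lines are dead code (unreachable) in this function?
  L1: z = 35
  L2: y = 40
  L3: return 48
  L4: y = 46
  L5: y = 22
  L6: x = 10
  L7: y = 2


Analyzing control flow:
  L1: reachable (before return)
  L2: reachable (before return)
  L3: reachable (return statement)
  L4: DEAD (after return at L3)
  L5: DEAD (after return at L3)
  L6: DEAD (after return at L3)
  L7: DEAD (after return at L3)
Return at L3, total lines = 7
Dead lines: L4 through L7
Count: 4

4


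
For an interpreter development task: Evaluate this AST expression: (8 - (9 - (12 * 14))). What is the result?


Expression: (8 - (9 - (12 * 14)))
Evaluating step by step:
  12 * 14 = 168
  9 - 168 = -159
  8 - -159 = 167
Result: 167

167


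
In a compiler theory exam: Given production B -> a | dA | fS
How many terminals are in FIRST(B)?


Production: B -> a | dA | fS
Examining each alternative for leading terminals:
  B -> a : first terminal = 'a'
  B -> dA : first terminal = 'd'
  B -> fS : first terminal = 'f'
FIRST(B) = {a, d, f}
Count: 3

3


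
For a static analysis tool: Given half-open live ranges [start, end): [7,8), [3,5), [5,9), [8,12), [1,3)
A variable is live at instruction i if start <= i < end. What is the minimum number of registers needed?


Live ranges:
  Var0: [7, 8)
  Var1: [3, 5)
  Var2: [5, 9)
  Var3: [8, 12)
  Var4: [1, 3)
Sweep-line events (position, delta, active):
  pos=1 start -> active=1
  pos=3 end -> active=0
  pos=3 start -> active=1
  pos=5 end -> active=0
  pos=5 start -> active=1
  pos=7 start -> active=2
  pos=8 end -> active=1
  pos=8 start -> active=2
  pos=9 end -> active=1
  pos=12 end -> active=0
Maximum simultaneous active: 2
Minimum registers needed: 2

2


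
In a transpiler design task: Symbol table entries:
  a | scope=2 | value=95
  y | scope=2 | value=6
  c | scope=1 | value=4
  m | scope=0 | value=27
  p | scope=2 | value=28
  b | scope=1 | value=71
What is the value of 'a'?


Searching symbol table for 'a':
  a | scope=2 | value=95 <- MATCH
  y | scope=2 | value=6
  c | scope=1 | value=4
  m | scope=0 | value=27
  p | scope=2 | value=28
  b | scope=1 | value=71
Found 'a' at scope 2 with value 95

95


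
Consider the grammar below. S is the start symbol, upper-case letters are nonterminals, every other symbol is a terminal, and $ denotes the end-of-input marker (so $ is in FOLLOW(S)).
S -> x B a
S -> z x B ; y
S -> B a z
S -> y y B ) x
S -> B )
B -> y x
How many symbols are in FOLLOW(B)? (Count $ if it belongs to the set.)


S is the start symbol and does not occur in any rule body, so FOLLOW(S) = {$}.
Examining every occurrence of B in a rule body:
  S -> x B a : B is followed by terminal 'a' -> add 'a'
  S -> z x B ; y : B is followed by terminal ';' -> add ';'
  S -> B a z : B is followed by terminal 'a' -> add 'a' (already in the set)
  S -> y y B ) x : B is followed by terminal ')' -> add ')'
  S -> B ) : B is followed by terminal ')' -> add ')' (already in the set)
  B -> y x : B does not occur in the body -> contributes nothing
FOLLOW(B) = {), ;, a}
Count: 3

3


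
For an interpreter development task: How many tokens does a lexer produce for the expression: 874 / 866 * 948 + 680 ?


Scanning '874 / 866 * 948 + 680'
Token 1: '874' -> integer_literal
Token 2: '/' -> operator
Token 3: '866' -> integer_literal
Token 4: '*' -> operator
Token 5: '948' -> integer_literal
Token 6: '+' -> operator
Token 7: '680' -> integer_literal
Total tokens: 7

7


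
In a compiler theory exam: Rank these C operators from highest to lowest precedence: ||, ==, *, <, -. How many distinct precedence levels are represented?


Looking up precedence for each operator:
  || -> precedence 1
  == -> precedence 3
  * -> precedence 6
  < -> precedence 4
  - -> precedence 5
Sorted highest to lowest: *, -, <, ==, ||
Distinct precedence values: [6, 5, 4, 3, 1]
Number of distinct levels: 5

5


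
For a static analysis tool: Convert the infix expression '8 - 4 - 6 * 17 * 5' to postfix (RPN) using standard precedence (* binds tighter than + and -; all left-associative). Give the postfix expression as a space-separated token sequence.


Applying the shunting-yard algorithm:
  Operand 8 -> output
  Push '-' onto operator stack -> op-stack: [-]
  Operand 4 -> output
  See '-' (prec 1); top '-' (prec 1) >= it -> pop '-' to output
  Push '-' onto operator stack -> op-stack: [-]
  Operand 6 -> output
  Push '*' onto operator stack -> op-stack: [-, *]
  Operand 17 -> output
  See '*' (prec 2); top '*' (prec 2) >= it -> pop '*' to output
  Push '*' onto operator stack -> op-stack: [-, *]
  Operand 5 -> output
  End of input: pop '*' to output
  End of input: pop '-' to output
Postfix result: 8 4 - 6 17 * 5 * -

8 4 - 6 17 * 5 * -


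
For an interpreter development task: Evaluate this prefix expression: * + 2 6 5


Parsing prefix expression: * + 2 6 5
Step 1: Innermost operation '+ 2 6'
  2 + 6 = 8
Step 2: Outer operation '* [8] 5'
  8 * 5 = 40

40


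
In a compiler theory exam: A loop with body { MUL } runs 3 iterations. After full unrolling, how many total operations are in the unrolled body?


Loop body operations: MUL (1 op per iteration)
Unrolling 3 iterations:
  Iteration 1: MUL (1 ops)
  Iteration 2: MUL (1 ops)
  Iteration 3: MUL (1 ops)
Total: 3 iterations * 1 ops/iter = 3 operations

3


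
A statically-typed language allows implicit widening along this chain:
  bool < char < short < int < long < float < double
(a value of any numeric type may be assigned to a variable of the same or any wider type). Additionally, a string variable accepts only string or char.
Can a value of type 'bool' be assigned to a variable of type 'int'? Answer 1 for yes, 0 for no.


Target variable type: int
Source value type: bool
Numeric ranks: bool=0, int=3
Widening allowed iff rank(source) <= rank(target): 0 <= 3? Yes
Result: 1

1


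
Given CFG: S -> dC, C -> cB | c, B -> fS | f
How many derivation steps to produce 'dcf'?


Grammar: S -> dC, C -> cB | c, B -> fS | f
Deriving 'dcf':
Step 1: S -> dC => dC
Step 2: C -> cB => dcB
Step 3: B -> f => dcf
Total derivation steps: 3

3


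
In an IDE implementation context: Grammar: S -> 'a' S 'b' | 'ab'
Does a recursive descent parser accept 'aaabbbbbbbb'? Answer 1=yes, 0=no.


Grammar accepts strings of the form a^n b^n (n >= 1)
Word: 'aaabbbbbbbb'
Counting: 3 a's and 8 b's
Check: 3 == 8? No
Mismatch: a-count != b-count
Rejected

0


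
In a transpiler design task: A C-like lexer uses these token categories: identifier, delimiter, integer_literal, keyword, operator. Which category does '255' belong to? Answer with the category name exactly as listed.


Token: '255'
Checking categories:
  identifier: no
  integer_literal: YES
  operator: no
  keyword: no
  delimiter: no
Category: integer_literal

integer_literal


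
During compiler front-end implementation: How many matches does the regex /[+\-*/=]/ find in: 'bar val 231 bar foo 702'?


Pattern: /[+\-*/=]/ (operators)
Input: 'bar val 231 bar foo 702'
Scanning for matches:
Total matches: 0

0


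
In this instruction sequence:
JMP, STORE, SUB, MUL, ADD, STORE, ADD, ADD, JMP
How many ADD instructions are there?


Scanning instruction sequence for ADD:
  Position 1: JMP
  Position 2: STORE
  Position 3: SUB
  Position 4: MUL
  Position 5: ADD <- MATCH
  Position 6: STORE
  Position 7: ADD <- MATCH
  Position 8: ADD <- MATCH
  Position 9: JMP
Matches at positions: [5, 7, 8]
Total ADD count: 3

3


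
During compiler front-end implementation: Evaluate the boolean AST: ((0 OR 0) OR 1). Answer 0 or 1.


Step 1: Evaluate inner node
  0 OR 0 = 0
Step 2: Evaluate root node
  0 OR 1 = 1

1


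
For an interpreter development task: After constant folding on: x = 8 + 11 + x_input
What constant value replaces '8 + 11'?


Identifying constant sub-expression:
  Original: x = 8 + 11 + x_input
  8 and 11 are both compile-time constants
  Evaluating: 8 + 11 = 19
  After folding: x = 19 + x_input

19


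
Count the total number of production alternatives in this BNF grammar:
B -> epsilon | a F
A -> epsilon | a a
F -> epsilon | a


Counting alternatives per rule:
  B: 2 alternative(s)
  A: 2 alternative(s)
  F: 2 alternative(s)
Sum: 2 + 2 + 2 = 6

6


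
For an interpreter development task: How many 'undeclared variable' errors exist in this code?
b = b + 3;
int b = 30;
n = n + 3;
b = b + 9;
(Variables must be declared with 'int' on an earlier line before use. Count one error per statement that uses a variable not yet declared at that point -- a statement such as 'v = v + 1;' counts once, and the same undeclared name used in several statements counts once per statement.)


Scanning code line by line:
  Line 1: use 'b' -> ERROR (undeclared)
  Line 2: declare 'b' -> declared = ['b']
  Line 3: use 'n' -> ERROR (undeclared)
  Line 4: use 'b' -> OK (declared)
Total undeclared variable errors: 2

2


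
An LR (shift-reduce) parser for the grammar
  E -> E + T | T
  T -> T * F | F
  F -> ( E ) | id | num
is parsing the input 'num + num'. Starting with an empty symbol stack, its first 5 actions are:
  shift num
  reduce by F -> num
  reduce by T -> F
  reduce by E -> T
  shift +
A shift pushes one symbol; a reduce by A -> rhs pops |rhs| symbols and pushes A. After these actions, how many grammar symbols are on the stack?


Tracking the symbol stack through each action:
  Action 1: shift 'num' : push -> stack = [num] (size 1)
  Action 2: reduce by F -> num : pop 1, push F -> stack = [F] (size 1)
  Action 3: reduce by T -> F : pop 1, push T -> stack = [T] (size 1)
  Action 4: reduce by E -> T : pop 1, push E -> stack = [E] (size 1)
  Action 5: shift '+' : push -> stack = [E, +] (size 2)
Final stack size: 2

2


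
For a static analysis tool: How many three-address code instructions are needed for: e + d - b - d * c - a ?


Expression: e + d - b - d * c - a
Generating three-address code (respecting * over +/- precedence):
  Instruction 1: t1 = d * c
  Instruction 2: t2 = e + d
  Instruction 3: t3 = t2 - b
  Instruction 4: t4 = t3 - t1
  Instruction 5: t5 = t4 - a
Total instructions: 5

5


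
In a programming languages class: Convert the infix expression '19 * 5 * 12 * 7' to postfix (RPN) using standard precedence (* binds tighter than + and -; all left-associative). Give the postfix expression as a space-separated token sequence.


Applying the shunting-yard algorithm:
  Operand 19 -> output
  Push '*' onto operator stack -> op-stack: [*]
  Operand 5 -> output
  See '*' (prec 2); top '*' (prec 2) >= it -> pop '*' to output
  Push '*' onto operator stack -> op-stack: [*]
  Operand 12 -> output
  See '*' (prec 2); top '*' (prec 2) >= it -> pop '*' to output
  Push '*' onto operator stack -> op-stack: [*]
  Operand 7 -> output
  End of input: pop '*' to output
Postfix result: 19 5 * 12 * 7 *

19 5 * 12 * 7 *


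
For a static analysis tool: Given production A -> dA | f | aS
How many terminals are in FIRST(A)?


Production: A -> dA | f | aS
Examining each alternative for leading terminals:
  A -> dA : first terminal = 'd'
  A -> f : first terminal = 'f'
  A -> aS : first terminal = 'a'
FIRST(A) = {a, d, f}
Count: 3

3


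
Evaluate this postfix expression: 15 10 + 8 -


Processing tokens left to right:
Push 15, Push 10
Pop 15 and 10, compute 15 + 10 = 25, push 25
Push 8
Pop 25 and 8, compute 25 - 8 = 17, push 17
Stack result: 17

17


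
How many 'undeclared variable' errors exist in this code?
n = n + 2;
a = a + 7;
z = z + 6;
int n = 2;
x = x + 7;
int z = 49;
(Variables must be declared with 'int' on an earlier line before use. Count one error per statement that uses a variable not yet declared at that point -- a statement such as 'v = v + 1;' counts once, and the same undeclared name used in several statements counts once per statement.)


Scanning code line by line:
  Line 1: use 'n' -> ERROR (undeclared)
  Line 2: use 'a' -> ERROR (undeclared)
  Line 3: use 'z' -> ERROR (undeclared)
  Line 4: declare 'n' -> declared = ['n']
  Line 5: use 'x' -> ERROR (undeclared)
  Line 6: declare 'z' -> declared = ['n', 'z']
Total undeclared variable errors: 4

4


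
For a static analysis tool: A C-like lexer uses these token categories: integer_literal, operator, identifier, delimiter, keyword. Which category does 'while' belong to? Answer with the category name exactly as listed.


Token: 'while'
Checking categories:
  identifier: no
  integer_literal: no
  operator: no
  keyword: YES
  delimiter: no
Category: keyword

keyword


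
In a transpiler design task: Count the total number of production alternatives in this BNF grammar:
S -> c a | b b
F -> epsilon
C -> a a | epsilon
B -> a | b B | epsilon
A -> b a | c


Counting alternatives per rule:
  S: 2 alternative(s)
  F: 1 alternative(s)
  C: 2 alternative(s)
  B: 3 alternative(s)
  A: 2 alternative(s)
Sum: 2 + 1 + 2 + 3 + 2 = 10

10


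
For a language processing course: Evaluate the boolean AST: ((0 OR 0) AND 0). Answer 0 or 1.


Step 1: Evaluate inner node
  0 OR 0 = 0
Step 2: Evaluate root node
  0 AND 0 = 0

0


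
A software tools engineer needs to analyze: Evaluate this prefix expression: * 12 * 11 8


Parsing prefix expression: * 12 * 11 8
Step 1: Innermost operation '* 11 8'
  11 * 8 = 88
Step 2: Outer operation '* 12 [88]'
  12 * 88 = 1056

1056


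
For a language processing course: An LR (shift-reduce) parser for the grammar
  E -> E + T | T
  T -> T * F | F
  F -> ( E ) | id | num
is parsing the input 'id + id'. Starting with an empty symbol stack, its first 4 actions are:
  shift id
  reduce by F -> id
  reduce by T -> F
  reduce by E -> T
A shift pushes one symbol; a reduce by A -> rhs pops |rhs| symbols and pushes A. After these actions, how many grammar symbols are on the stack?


Tracking the symbol stack through each action:
  Action 1: shift 'id' : push -> stack = [id] (size 1)
  Action 2: reduce by F -> id : pop 1, push F -> stack = [F] (size 1)
  Action 3: reduce by T -> F : pop 1, push T -> stack = [T] (size 1)
  Action 4: reduce by E -> T : pop 1, push E -> stack = [E] (size 1)
Final stack size: 1

1


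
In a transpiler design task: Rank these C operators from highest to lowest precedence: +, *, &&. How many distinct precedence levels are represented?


Looking up precedence for each operator:
  + -> precedence 5
  * -> precedence 6
  && -> precedence 2
Sorted highest to lowest: *, +, &&
Distinct precedence values: [6, 5, 2]
Number of distinct levels: 3

3


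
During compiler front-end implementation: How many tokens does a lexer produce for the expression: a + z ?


Scanning 'a + z'
Token 1: 'a' -> identifier
Token 2: '+' -> operator
Token 3: 'z' -> identifier
Total tokens: 3

3


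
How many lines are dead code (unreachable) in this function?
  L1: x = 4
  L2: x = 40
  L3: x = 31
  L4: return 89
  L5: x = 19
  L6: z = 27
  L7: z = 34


Analyzing control flow:
  L1: reachable (before return)
  L2: reachable (before return)
  L3: reachable (before return)
  L4: reachable (return statement)
  L5: DEAD (after return at L4)
  L6: DEAD (after return at L4)
  L7: DEAD (after return at L4)
Return at L4, total lines = 7
Dead lines: L5 through L7
Count: 3

3


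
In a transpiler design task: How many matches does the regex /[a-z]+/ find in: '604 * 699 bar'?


Pattern: /[a-z]+/ (identifiers)
Input: '604 * 699 bar'
Scanning for matches:
  Match 1: 'bar'
Total matches: 1

1


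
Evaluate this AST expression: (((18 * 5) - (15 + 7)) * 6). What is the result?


Expression: (((18 * 5) - (15 + 7)) * 6)
Evaluating step by step:
  18 * 5 = 90
  15 + 7 = 22
  90 - 22 = 68
  68 * 6 = 408
Result: 408

408


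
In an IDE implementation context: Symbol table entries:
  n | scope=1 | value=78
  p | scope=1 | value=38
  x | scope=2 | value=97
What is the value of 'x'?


Searching symbol table for 'x':
  n | scope=1 | value=78
  p | scope=1 | value=38
  x | scope=2 | value=97 <- MATCH
Found 'x' at scope 2 with value 97

97


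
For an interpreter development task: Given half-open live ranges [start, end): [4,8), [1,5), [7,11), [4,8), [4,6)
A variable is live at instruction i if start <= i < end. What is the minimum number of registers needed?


Live ranges:
  Var0: [4, 8)
  Var1: [1, 5)
  Var2: [7, 11)
  Var3: [4, 8)
  Var4: [4, 6)
Sweep-line events (position, delta, active):
  pos=1 start -> active=1
  pos=4 start -> active=2
  pos=4 start -> active=3
  pos=4 start -> active=4
  pos=5 end -> active=3
  pos=6 end -> active=2
  pos=7 start -> active=3
  pos=8 end -> active=2
  pos=8 end -> active=1
  pos=11 end -> active=0
Maximum simultaneous active: 4
Minimum registers needed: 4

4


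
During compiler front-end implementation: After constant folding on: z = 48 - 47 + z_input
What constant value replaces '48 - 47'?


Identifying constant sub-expression:
  Original: z = 48 - 47 + z_input
  48 and 47 are both compile-time constants
  Evaluating: 48 - 47 = 1
  After folding: z = 1 + z_input

1


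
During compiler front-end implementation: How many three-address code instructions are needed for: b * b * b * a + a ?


Expression: b * b * b * a + a
Generating three-address code (respecting * over +/- precedence):
  Instruction 1: t1 = b * b
  Instruction 2: t2 = t1 * b
  Instruction 3: t3 = t2 * a
  Instruction 4: t4 = t3 + a
Total instructions: 4

4


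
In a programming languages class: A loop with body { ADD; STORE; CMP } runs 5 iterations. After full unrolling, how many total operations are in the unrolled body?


Loop body operations: ADD, STORE, CMP (3 ops per iteration)
Unrolling 5 iterations:
  Iteration 1: ADD, STORE, CMP (3 ops)
  Iteration 2: ADD, STORE, CMP (3 ops)
  Iteration 3: ADD, STORE, CMP (3 ops)
  Iteration 4: ADD, STORE, CMP (3 ops)
  Iteration 5: ADD, STORE, CMP (3 ops)
Total: 5 iterations * 3 ops/iter = 15 operations

15
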